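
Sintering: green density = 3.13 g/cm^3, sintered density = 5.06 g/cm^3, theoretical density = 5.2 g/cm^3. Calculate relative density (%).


Relative = 5.06 / 5.2 * 100 = 97.3%

97.3


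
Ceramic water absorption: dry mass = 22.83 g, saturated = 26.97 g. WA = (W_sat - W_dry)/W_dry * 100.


WA = (26.97 - 22.83) / 22.83 * 100 = 18.13%

18.13


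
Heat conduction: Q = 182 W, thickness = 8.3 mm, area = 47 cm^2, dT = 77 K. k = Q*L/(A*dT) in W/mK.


k = 182*8.3/1000/(47/10000*77) = 4.17 W/mK

4.17


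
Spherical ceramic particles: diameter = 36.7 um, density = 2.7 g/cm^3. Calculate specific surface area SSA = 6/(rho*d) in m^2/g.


SSA = 6 / (2.7 * 36.7) = 0.061 m^2/g

0.061


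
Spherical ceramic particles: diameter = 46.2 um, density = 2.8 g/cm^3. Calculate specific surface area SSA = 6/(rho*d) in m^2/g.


SSA = 6 / (2.8 * 46.2) = 0.046 m^2/g

0.046


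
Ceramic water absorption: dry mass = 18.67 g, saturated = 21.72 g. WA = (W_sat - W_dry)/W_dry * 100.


WA = (21.72 - 18.67) / 18.67 * 100 = 16.34%

16.34


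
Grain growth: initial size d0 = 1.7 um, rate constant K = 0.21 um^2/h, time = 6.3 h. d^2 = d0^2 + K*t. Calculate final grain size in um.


d^2 = 1.7^2 + 0.21*6.3 = 4.213
d = sqrt(4.213) = 2.05 um

2.05


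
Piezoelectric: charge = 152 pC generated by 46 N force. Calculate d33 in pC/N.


d33 = 152 / 46 = 3.3 pC/N

3.3


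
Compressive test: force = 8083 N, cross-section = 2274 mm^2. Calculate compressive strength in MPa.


CS = 8083 / 2274 = 3.6 MPa

3.6


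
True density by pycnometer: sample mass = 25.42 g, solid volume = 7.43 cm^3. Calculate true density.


TD = 25.42 / 7.43 = 3.421 g/cm^3

3.421


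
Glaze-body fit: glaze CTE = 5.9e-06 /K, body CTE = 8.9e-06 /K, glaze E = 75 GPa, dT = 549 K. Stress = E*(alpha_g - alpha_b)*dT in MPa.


Stress = 75*1000*(5.9e-06 - 8.9e-06)*549 = -123.5 MPa

-123.5


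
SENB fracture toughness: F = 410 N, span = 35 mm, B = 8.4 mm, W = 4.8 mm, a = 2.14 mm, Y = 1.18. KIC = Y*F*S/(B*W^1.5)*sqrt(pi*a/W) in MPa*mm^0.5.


KIC = 1.18*410*35/(8.4*4.8^1.5)*sqrt(pi*2.14/4.8) = 226.86

226.86


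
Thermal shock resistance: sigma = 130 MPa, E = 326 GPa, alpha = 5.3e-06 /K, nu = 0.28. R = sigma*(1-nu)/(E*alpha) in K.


R = 130*(1-0.28)/(326*1000*5.3e-06) = 54 K

54


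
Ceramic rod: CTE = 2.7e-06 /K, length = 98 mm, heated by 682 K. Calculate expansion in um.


dL = 2.7e-06 * 98 * 682 * 1000 = 180.457 um

180.457


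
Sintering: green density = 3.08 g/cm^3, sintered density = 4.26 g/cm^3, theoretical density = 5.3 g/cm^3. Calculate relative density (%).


Relative = 4.26 / 5.3 * 100 = 80.4%

80.4


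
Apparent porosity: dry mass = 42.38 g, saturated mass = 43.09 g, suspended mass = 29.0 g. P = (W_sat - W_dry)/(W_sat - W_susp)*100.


P = (43.09 - 42.38) / (43.09 - 29.0) * 100 = 0.71 / 14.09 * 100 = 5.0%

5.0


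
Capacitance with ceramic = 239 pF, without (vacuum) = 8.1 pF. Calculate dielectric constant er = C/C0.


er = 239 / 8.1 = 29.51

29.51


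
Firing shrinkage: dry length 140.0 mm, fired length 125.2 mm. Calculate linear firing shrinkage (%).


FS = (140.0 - 125.2) / 140.0 * 100 = 10.57%

10.57


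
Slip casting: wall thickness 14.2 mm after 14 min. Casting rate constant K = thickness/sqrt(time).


K = 14.2 / sqrt(14) = 14.2 / 3.7417 = 3.795 mm/min^0.5

3.795


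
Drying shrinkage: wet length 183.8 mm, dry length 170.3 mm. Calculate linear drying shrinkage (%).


DS = (183.8 - 170.3) / 183.8 * 100 = 7.34%

7.34


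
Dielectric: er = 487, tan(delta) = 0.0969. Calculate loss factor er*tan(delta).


Loss = 487 * 0.0969 = 47.19

47.19


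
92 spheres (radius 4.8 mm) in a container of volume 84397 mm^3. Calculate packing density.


V_sphere = 4/3*pi*4.8^3 = 463.2467 mm^3
Total V = 92*463.2467 = 42618.6964 mm^3
PD = 42618.6964 / 84397 = 0.505

0.505


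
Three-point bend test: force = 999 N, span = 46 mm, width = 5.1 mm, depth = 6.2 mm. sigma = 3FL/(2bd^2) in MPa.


sigma = 3*999*46/(2*5.1*6.2^2) = 351.6 MPa

351.6


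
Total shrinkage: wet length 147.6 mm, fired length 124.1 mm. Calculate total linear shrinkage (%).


TS = (147.6 - 124.1) / 147.6 * 100 = 15.92%

15.92


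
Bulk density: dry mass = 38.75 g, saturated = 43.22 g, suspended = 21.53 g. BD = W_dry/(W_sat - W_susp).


BD = 38.75 / (43.22 - 21.53) = 38.75 / 21.69 = 1.787 g/cm^3

1.787


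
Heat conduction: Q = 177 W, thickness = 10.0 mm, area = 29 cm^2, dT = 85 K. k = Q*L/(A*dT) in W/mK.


k = 177*10.0/1000/(29/10000*85) = 7.18 W/mK

7.18


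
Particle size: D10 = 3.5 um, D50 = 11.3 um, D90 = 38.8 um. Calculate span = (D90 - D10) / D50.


Span = (38.8 - 3.5) / 11.3 = 35.3 / 11.3 = 3.124

3.124


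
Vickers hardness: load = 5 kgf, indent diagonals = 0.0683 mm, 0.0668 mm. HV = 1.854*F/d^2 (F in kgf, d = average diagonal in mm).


d_avg = (0.0683+0.0668)/2 = 0.06755 mm
HV = 1.854*5/0.06755^2 = 2032

2032


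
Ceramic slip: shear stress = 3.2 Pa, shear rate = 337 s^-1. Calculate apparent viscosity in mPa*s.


eta = tau/gamma * 1000 = 3.2/337 * 1000 = 9.5 mPa*s

9.5


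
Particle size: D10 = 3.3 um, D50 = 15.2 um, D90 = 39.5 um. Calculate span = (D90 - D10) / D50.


Span = (39.5 - 3.3) / 15.2 = 36.2 / 15.2 = 2.382

2.382


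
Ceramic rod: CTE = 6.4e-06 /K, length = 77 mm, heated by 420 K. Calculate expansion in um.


dL = 6.4e-06 * 77 * 420 * 1000 = 206.976 um

206.976


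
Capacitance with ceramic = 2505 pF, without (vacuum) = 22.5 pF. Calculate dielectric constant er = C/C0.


er = 2505 / 22.5 = 111.33

111.33


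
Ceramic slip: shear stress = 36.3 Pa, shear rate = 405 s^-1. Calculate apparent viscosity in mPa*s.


eta = tau/gamma * 1000 = 36.3/405 * 1000 = 89.6 mPa*s

89.6


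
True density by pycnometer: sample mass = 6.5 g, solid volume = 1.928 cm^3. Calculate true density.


TD = 6.5 / 1.928 = 3.371 g/cm^3

3.371


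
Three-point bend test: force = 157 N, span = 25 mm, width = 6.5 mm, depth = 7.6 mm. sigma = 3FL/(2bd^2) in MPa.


sigma = 3*157*25/(2*6.5*7.6^2) = 15.7 MPa

15.7


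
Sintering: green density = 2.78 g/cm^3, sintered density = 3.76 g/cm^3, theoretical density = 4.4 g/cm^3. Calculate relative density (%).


Relative = 3.76 / 4.4 * 100 = 85.5%

85.5


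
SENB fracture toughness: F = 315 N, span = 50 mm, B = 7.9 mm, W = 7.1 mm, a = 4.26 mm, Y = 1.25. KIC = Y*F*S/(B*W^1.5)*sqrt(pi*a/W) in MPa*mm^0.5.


KIC = 1.25*315*50/(7.9*7.1^1.5)*sqrt(pi*4.26/7.1) = 180.85

180.85


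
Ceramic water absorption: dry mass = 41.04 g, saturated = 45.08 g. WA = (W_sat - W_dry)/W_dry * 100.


WA = (45.08 - 41.04) / 41.04 * 100 = 9.84%

9.84


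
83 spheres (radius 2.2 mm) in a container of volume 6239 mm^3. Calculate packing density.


V_sphere = 4/3*pi*2.2^3 = 44.6022 mm^3
Total V = 83*44.6022 = 3701.9826 mm^3
PD = 3701.9826 / 6239 = 0.593

0.593


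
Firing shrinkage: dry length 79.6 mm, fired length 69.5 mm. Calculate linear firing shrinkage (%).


FS = (79.6 - 69.5) / 79.6 * 100 = 12.69%

12.69


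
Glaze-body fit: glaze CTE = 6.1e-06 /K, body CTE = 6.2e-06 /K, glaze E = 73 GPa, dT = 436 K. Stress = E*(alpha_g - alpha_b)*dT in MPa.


Stress = 73*1000*(6.1e-06 - 6.2e-06)*436 = -3.2 MPa

-3.2


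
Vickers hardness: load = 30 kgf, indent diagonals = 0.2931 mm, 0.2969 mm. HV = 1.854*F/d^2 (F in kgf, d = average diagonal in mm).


d_avg = (0.2931+0.2969)/2 = 0.295 mm
HV = 1.854*30/0.295^2 = 639

639


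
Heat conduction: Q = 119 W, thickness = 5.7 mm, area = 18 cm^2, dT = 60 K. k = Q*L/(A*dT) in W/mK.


k = 119*5.7/1000/(18/10000*60) = 6.28 W/mK

6.28


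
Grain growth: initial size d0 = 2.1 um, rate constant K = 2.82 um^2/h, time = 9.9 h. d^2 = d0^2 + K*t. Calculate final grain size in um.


d^2 = 2.1^2 + 2.82*9.9 = 32.328
d = sqrt(32.328) = 5.69 um

5.69


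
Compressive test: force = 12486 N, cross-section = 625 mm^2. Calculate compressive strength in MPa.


CS = 12486 / 625 = 20.0 MPa

20.0


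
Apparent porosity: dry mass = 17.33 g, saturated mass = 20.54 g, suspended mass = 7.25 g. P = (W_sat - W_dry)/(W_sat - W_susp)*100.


P = (20.54 - 17.33) / (20.54 - 7.25) * 100 = 3.21 / 13.29 * 100 = 24.2%

24.2


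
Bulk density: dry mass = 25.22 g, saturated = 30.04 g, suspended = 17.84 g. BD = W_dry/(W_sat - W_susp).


BD = 25.22 / (30.04 - 17.84) = 25.22 / 12.2 = 2.067 g/cm^3

2.067


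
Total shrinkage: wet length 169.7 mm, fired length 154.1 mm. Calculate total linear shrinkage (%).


TS = (169.7 - 154.1) / 169.7 * 100 = 9.19%

9.19


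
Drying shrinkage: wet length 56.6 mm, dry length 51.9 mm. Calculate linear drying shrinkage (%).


DS = (56.6 - 51.9) / 56.6 * 100 = 8.3%

8.3


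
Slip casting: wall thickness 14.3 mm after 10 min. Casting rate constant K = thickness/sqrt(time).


K = 14.3 / sqrt(10) = 14.3 / 3.1623 = 4.522 mm/min^0.5

4.522


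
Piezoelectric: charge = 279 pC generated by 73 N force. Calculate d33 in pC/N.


d33 = 279 / 73 = 3.8 pC/N

3.8


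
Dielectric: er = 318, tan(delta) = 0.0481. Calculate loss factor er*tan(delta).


Loss = 318 * 0.0481 = 15.296

15.296


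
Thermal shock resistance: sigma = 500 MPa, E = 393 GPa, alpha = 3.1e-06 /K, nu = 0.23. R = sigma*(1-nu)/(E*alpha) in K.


R = 500*(1-0.23)/(393*1000*3.1e-06) = 316 K

316


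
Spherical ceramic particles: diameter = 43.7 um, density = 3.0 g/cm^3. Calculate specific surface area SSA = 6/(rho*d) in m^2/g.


SSA = 6 / (3.0 * 43.7) = 0.046 m^2/g

0.046


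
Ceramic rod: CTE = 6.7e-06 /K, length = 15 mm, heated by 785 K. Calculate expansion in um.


dL = 6.7e-06 * 15 * 785 * 1000 = 78.893 um

78.893


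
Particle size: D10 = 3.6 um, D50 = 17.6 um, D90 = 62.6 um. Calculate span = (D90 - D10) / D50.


Span = (62.6 - 3.6) / 17.6 = 59.0 / 17.6 = 3.352

3.352


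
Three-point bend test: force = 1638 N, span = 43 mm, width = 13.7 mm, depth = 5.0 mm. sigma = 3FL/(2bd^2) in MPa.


sigma = 3*1638*43/(2*13.7*5.0^2) = 308.5 MPa

308.5


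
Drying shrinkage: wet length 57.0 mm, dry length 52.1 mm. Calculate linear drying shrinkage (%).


DS = (57.0 - 52.1) / 57.0 * 100 = 8.6%

8.6


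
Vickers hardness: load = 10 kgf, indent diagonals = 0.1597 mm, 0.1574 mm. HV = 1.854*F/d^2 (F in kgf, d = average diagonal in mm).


d_avg = (0.1597+0.1574)/2 = 0.15855 mm
HV = 1.854*10/0.15855^2 = 738

738


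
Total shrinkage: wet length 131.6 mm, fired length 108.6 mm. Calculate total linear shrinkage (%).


TS = (131.6 - 108.6) / 131.6 * 100 = 17.48%

17.48


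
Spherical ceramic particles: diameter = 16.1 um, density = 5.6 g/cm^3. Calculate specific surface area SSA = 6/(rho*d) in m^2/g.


SSA = 6 / (5.6 * 16.1) = 0.067 m^2/g

0.067


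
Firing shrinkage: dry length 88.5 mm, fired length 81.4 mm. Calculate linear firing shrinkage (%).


FS = (88.5 - 81.4) / 88.5 * 100 = 8.02%

8.02


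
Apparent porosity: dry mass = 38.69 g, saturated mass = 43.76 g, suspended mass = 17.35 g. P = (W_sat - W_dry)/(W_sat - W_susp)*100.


P = (43.76 - 38.69) / (43.76 - 17.35) * 100 = 5.07 / 26.41 * 100 = 19.2%

19.2


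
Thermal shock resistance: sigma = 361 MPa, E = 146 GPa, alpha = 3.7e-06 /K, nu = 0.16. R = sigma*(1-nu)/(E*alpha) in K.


R = 361*(1-0.16)/(146*1000*3.7e-06) = 561 K

561


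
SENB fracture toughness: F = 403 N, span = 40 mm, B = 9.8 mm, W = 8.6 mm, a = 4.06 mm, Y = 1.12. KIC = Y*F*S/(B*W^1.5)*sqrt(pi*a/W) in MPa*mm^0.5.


KIC = 1.12*403*40/(9.8*8.6^1.5)*sqrt(pi*4.06/8.6) = 88.96

88.96


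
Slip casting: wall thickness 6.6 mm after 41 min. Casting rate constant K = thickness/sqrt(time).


K = 6.6 / sqrt(41) = 6.6 / 6.4031 = 1.031 mm/min^0.5

1.031


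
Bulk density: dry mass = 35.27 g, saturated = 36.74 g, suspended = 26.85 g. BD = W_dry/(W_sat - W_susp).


BD = 35.27 / (36.74 - 26.85) = 35.27 / 9.89 = 3.566 g/cm^3

3.566


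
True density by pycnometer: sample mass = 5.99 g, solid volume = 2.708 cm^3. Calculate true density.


TD = 5.99 / 2.708 = 2.212 g/cm^3

2.212


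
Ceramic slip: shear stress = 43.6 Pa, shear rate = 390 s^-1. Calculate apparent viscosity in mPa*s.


eta = tau/gamma * 1000 = 43.6/390 * 1000 = 111.8 mPa*s

111.8


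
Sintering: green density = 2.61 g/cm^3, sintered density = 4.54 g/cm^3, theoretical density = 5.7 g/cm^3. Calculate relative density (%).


Relative = 4.54 / 5.7 * 100 = 79.6%

79.6


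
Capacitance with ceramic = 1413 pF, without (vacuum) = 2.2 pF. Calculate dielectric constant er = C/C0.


er = 1413 / 2.2 = 642.27

642.27


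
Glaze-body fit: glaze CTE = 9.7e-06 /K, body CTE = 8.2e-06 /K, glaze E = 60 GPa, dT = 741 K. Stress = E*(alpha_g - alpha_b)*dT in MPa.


Stress = 60*1000*(9.7e-06 - 8.2e-06)*741 = 66.7 MPa

66.7


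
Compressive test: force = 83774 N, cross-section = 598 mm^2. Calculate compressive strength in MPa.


CS = 83774 / 598 = 140.1 MPa

140.1


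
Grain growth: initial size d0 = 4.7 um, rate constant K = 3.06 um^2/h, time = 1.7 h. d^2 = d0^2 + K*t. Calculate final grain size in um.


d^2 = 4.7^2 + 3.06*1.7 = 27.292
d = sqrt(27.292) = 5.22 um

5.22


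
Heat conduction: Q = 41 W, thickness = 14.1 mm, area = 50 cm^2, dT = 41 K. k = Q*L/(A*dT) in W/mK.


k = 41*14.1/1000/(50/10000*41) = 2.82 W/mK

2.82


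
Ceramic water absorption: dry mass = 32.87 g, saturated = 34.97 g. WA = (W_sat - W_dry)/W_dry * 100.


WA = (34.97 - 32.87) / 32.87 * 100 = 6.39%

6.39


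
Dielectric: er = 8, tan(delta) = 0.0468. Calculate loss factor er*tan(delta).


Loss = 8 * 0.0468 = 0.374

0.374


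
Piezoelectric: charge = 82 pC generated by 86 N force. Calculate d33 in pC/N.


d33 = 82 / 86 = 1.0 pC/N

1.0


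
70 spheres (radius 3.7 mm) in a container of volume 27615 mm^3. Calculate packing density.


V_sphere = 4/3*pi*3.7^3 = 212.1748 mm^3
Total V = 70*212.1748 = 14852.236 mm^3
PD = 14852.236 / 27615 = 0.538

0.538


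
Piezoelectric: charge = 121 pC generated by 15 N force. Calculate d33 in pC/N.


d33 = 121 / 15 = 8.1 pC/N

8.1


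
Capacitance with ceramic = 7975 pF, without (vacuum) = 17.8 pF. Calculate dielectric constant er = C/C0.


er = 7975 / 17.8 = 448.03

448.03


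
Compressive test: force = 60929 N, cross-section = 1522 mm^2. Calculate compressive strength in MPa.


CS = 60929 / 1522 = 40.0 MPa

40.0


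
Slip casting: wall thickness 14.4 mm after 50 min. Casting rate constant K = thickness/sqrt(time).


K = 14.4 / sqrt(50) = 14.4 / 7.0711 = 2.036 mm/min^0.5

2.036


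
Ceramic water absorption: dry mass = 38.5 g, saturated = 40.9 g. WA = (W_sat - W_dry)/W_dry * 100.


WA = (40.9 - 38.5) / 38.5 * 100 = 6.23%

6.23


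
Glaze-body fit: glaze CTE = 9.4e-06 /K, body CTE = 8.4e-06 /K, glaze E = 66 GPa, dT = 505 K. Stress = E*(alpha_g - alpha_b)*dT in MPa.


Stress = 66*1000*(9.4e-06 - 8.4e-06)*505 = 33.3 MPa

33.3


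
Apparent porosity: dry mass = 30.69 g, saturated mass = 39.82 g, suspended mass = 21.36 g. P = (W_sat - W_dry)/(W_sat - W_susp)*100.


P = (39.82 - 30.69) / (39.82 - 21.36) * 100 = 9.13 / 18.46 * 100 = 49.5%

49.5


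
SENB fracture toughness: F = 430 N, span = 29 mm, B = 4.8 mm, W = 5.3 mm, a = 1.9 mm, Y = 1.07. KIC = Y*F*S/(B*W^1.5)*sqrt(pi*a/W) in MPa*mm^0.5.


KIC = 1.07*430*29/(4.8*5.3^1.5)*sqrt(pi*1.9/5.3) = 241.77

241.77


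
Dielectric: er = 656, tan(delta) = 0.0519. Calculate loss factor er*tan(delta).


Loss = 656 * 0.0519 = 34.046

34.046


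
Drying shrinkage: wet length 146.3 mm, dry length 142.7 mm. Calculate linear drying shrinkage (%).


DS = (146.3 - 142.7) / 146.3 * 100 = 2.46%

2.46


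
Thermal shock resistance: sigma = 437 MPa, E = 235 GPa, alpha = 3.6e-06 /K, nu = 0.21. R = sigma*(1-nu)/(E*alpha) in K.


R = 437*(1-0.21)/(235*1000*3.6e-06) = 408 K

408


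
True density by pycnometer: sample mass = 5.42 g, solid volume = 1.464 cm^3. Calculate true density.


TD = 5.42 / 1.464 = 3.702 g/cm^3

3.702


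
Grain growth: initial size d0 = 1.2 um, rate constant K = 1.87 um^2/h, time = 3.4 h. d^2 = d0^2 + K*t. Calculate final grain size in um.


d^2 = 1.2^2 + 1.87*3.4 = 7.798
d = sqrt(7.798) = 2.79 um

2.79


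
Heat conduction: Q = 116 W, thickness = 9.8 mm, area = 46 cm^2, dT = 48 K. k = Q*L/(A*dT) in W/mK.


k = 116*9.8/1000/(46/10000*48) = 5.15 W/mK

5.15


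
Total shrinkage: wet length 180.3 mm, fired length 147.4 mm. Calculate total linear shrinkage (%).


TS = (180.3 - 147.4) / 180.3 * 100 = 18.25%

18.25


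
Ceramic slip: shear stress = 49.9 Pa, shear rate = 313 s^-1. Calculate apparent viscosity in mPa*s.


eta = tau/gamma * 1000 = 49.9/313 * 1000 = 159.4 mPa*s

159.4


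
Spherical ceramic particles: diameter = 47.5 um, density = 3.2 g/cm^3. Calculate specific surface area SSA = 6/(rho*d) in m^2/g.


SSA = 6 / (3.2 * 47.5) = 0.039 m^2/g

0.039


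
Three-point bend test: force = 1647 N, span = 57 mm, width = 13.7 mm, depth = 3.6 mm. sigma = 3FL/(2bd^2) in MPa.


sigma = 3*1647*57/(2*13.7*3.6^2) = 793.1 MPa

793.1


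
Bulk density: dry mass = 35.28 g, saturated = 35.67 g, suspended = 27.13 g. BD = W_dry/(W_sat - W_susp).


BD = 35.28 / (35.67 - 27.13) = 35.28 / 8.54 = 4.131 g/cm^3

4.131


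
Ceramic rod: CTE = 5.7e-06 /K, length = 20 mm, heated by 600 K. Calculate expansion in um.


dL = 5.7e-06 * 20 * 600 * 1000 = 68.4 um

68.4


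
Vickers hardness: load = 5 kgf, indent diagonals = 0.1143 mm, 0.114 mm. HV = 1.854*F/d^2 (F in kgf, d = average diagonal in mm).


d_avg = (0.1143+0.114)/2 = 0.11415 mm
HV = 1.854*5/0.11415^2 = 711

711


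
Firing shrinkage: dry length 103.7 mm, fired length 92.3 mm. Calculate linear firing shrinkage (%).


FS = (103.7 - 92.3) / 103.7 * 100 = 10.99%

10.99


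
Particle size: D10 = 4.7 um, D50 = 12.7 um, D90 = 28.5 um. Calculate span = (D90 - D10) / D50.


Span = (28.5 - 4.7) / 12.7 = 23.8 / 12.7 = 1.874

1.874


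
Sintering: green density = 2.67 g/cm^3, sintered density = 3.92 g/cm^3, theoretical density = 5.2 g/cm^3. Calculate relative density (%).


Relative = 3.92 / 5.2 * 100 = 75.4%

75.4


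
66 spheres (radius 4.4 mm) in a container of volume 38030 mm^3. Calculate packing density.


V_sphere = 4/3*pi*4.4^3 = 356.8179 mm^3
Total V = 66*356.8179 = 23549.9814 mm^3
PD = 23549.9814 / 38030 = 0.619

0.619


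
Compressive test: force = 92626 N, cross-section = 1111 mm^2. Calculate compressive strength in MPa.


CS = 92626 / 1111 = 83.4 MPa

83.4


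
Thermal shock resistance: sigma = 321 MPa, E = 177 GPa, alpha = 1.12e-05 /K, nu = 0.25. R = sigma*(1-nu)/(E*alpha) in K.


R = 321*(1-0.25)/(177*1000*1.12e-05) = 121 K

121


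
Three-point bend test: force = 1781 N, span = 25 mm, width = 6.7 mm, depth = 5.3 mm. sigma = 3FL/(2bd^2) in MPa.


sigma = 3*1781*25/(2*6.7*5.3^2) = 354.9 MPa

354.9


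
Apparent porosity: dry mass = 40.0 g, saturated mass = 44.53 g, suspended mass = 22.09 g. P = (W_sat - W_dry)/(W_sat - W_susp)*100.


P = (44.53 - 40.0) / (44.53 - 22.09) * 100 = 4.53 / 22.44 * 100 = 20.2%

20.2


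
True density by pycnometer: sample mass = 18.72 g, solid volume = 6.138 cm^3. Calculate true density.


TD = 18.72 / 6.138 = 3.05 g/cm^3

3.05


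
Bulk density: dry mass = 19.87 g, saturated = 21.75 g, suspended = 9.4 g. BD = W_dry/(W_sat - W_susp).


BD = 19.87 / (21.75 - 9.4) = 19.87 / 12.35 = 1.609 g/cm^3

1.609


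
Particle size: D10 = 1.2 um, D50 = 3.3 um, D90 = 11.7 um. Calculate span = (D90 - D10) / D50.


Span = (11.7 - 1.2) / 3.3 = 10.5 / 3.3 = 3.182

3.182


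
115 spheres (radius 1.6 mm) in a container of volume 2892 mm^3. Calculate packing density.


V_sphere = 4/3*pi*1.6^3 = 17.1573 mm^3
Total V = 115*17.1573 = 1973.0895 mm^3
PD = 1973.0895 / 2892 = 0.682

0.682


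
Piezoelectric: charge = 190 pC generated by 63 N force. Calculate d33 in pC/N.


d33 = 190 / 63 = 3.0 pC/N

3.0


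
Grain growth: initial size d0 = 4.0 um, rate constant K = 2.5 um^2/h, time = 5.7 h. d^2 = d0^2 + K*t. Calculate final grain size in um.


d^2 = 4.0^2 + 2.5*5.7 = 30.25
d = sqrt(30.25) = 5.5 um

5.5


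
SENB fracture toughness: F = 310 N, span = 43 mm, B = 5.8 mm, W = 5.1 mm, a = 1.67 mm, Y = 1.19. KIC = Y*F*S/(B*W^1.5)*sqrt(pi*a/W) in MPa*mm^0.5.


KIC = 1.19*310*43/(5.8*5.1^1.5)*sqrt(pi*1.67/5.1) = 240.85

240.85


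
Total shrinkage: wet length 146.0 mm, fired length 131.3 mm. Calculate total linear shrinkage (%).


TS = (146.0 - 131.3) / 146.0 * 100 = 10.07%

10.07


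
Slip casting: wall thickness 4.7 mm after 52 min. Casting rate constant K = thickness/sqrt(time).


K = 4.7 / sqrt(52) = 4.7 / 7.2111 = 0.652 mm/min^0.5

0.652


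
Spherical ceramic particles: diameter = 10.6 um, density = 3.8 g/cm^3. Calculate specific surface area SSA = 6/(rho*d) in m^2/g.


SSA = 6 / (3.8 * 10.6) = 0.149 m^2/g

0.149


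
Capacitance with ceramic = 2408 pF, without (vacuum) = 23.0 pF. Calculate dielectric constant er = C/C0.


er = 2408 / 23.0 = 104.7

104.7


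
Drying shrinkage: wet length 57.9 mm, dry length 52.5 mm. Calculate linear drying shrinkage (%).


DS = (57.9 - 52.5) / 57.9 * 100 = 9.33%

9.33


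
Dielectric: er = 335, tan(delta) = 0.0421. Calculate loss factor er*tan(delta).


Loss = 335 * 0.0421 = 14.104

14.104


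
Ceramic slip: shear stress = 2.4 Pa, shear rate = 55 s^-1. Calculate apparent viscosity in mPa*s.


eta = tau/gamma * 1000 = 2.4/55 * 1000 = 43.6 mPa*s

43.6


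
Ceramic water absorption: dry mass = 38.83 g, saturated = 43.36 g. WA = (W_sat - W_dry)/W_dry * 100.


WA = (43.36 - 38.83) / 38.83 * 100 = 11.67%

11.67


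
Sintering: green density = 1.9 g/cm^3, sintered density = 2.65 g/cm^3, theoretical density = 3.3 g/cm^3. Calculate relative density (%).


Relative = 2.65 / 3.3 * 100 = 80.3%

80.3


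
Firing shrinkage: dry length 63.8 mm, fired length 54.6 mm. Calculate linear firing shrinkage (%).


FS = (63.8 - 54.6) / 63.8 * 100 = 14.42%

14.42


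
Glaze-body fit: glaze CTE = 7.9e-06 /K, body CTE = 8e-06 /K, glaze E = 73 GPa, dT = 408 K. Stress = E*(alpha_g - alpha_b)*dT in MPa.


Stress = 73*1000*(7.9e-06 - 8e-06)*408 = -3.0 MPa

-3.0


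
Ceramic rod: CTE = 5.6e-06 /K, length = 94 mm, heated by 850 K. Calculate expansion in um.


dL = 5.6e-06 * 94 * 850 * 1000 = 447.44 um

447.44


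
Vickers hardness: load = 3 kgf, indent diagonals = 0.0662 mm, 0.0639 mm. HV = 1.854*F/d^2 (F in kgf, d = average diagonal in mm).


d_avg = (0.0662+0.0639)/2 = 0.06505 mm
HV = 1.854*3/0.06505^2 = 1314

1314


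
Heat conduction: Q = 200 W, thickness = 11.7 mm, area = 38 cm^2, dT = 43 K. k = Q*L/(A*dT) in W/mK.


k = 200*11.7/1000/(38/10000*43) = 14.32 W/mK

14.32


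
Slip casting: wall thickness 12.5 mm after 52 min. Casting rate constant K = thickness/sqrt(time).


K = 12.5 / sqrt(52) = 12.5 / 7.2111 = 1.733 mm/min^0.5

1.733


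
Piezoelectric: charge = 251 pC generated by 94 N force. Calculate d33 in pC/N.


d33 = 251 / 94 = 2.7 pC/N

2.7


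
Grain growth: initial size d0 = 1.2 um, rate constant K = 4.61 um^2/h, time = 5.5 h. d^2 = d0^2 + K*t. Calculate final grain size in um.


d^2 = 1.2^2 + 4.61*5.5 = 26.795
d = sqrt(26.795) = 5.18 um

5.18


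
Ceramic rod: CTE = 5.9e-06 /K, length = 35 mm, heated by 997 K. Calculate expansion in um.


dL = 5.9e-06 * 35 * 997 * 1000 = 205.881 um

205.881


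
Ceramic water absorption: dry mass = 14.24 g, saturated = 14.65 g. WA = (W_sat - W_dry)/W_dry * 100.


WA = (14.65 - 14.24) / 14.24 * 100 = 2.88%

2.88


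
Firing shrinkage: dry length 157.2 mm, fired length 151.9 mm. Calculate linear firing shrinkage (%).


FS = (157.2 - 151.9) / 157.2 * 100 = 3.37%

3.37


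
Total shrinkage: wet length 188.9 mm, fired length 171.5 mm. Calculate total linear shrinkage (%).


TS = (188.9 - 171.5) / 188.9 * 100 = 9.21%

9.21


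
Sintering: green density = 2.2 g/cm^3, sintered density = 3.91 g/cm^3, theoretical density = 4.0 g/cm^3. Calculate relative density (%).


Relative = 3.91 / 4.0 * 100 = 97.8%

97.8


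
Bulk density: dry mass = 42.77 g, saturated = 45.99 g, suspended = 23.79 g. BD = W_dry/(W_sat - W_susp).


BD = 42.77 / (45.99 - 23.79) = 42.77 / 22.2 = 1.927 g/cm^3

1.927


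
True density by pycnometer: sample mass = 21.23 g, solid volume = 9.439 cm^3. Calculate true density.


TD = 21.23 / 9.439 = 2.249 g/cm^3

2.249


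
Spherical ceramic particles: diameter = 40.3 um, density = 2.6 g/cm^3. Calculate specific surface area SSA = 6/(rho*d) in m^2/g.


SSA = 6 / (2.6 * 40.3) = 0.057 m^2/g

0.057


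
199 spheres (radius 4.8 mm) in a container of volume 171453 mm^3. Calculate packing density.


V_sphere = 4/3*pi*4.8^3 = 463.2467 mm^3
Total V = 199*463.2467 = 92186.0933 mm^3
PD = 92186.0933 / 171453 = 0.538

0.538


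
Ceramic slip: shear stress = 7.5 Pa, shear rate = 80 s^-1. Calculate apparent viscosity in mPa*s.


eta = tau/gamma * 1000 = 7.5/80 * 1000 = 93.8 mPa*s

93.8


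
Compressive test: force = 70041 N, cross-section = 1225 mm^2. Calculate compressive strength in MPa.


CS = 70041 / 1225 = 57.2 MPa

57.2


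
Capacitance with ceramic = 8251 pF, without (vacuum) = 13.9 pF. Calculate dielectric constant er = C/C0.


er = 8251 / 13.9 = 593.6

593.6


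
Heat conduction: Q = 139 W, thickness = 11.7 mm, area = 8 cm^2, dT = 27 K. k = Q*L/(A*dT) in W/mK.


k = 139*11.7/1000/(8/10000*27) = 75.29 W/mK

75.29


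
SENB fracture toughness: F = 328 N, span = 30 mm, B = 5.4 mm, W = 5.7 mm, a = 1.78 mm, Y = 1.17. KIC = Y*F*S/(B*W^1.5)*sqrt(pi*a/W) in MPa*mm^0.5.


KIC = 1.17*328*30/(5.4*5.7^1.5)*sqrt(pi*1.78/5.7) = 155.18

155.18


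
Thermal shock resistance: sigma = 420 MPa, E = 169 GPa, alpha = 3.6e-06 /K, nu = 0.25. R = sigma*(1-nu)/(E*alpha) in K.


R = 420*(1-0.25)/(169*1000*3.6e-06) = 518 K

518


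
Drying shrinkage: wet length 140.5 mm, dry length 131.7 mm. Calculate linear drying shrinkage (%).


DS = (140.5 - 131.7) / 140.5 * 100 = 6.26%

6.26


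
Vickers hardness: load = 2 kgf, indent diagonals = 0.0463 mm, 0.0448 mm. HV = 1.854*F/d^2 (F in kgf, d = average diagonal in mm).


d_avg = (0.0463+0.0448)/2 = 0.04555 mm
HV = 1.854*2/0.04555^2 = 1787

1787


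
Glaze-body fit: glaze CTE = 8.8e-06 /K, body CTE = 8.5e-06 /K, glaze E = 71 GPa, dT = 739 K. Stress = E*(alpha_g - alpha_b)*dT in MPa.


Stress = 71*1000*(8.8e-06 - 8.5e-06)*739 = 15.7 MPa

15.7


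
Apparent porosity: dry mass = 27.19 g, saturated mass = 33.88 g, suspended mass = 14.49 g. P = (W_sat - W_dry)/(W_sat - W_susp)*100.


P = (33.88 - 27.19) / (33.88 - 14.49) * 100 = 6.69 / 19.39 * 100 = 34.5%

34.5


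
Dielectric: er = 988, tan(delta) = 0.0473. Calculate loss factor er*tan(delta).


Loss = 988 * 0.0473 = 46.732

46.732


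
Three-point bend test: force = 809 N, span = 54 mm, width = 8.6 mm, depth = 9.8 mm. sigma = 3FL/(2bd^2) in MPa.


sigma = 3*809*54/(2*8.6*9.8^2) = 79.3 MPa

79.3


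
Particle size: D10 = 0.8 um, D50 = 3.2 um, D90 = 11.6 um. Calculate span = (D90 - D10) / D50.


Span = (11.6 - 0.8) / 3.2 = 10.8 / 3.2 = 3.375

3.375


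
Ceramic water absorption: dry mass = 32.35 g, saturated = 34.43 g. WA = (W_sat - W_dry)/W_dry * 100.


WA = (34.43 - 32.35) / 32.35 * 100 = 6.43%

6.43


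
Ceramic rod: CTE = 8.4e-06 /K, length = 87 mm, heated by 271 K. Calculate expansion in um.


dL = 8.4e-06 * 87 * 271 * 1000 = 198.047 um

198.047


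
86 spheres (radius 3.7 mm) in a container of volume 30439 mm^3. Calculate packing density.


V_sphere = 4/3*pi*3.7^3 = 212.1748 mm^3
Total V = 86*212.1748 = 18247.0328 mm^3
PD = 18247.0328 / 30439 = 0.599

0.599


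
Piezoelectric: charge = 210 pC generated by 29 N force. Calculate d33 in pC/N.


d33 = 210 / 29 = 7.2 pC/N

7.2


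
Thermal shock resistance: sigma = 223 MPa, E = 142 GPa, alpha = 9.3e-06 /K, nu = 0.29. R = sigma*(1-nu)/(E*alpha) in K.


R = 223*(1-0.29)/(142*1000*9.3e-06) = 120 K

120


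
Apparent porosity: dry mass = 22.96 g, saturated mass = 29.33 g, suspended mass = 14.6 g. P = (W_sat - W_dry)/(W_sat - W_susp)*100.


P = (29.33 - 22.96) / (29.33 - 14.6) * 100 = 6.37 / 14.73 * 100 = 43.2%

43.2


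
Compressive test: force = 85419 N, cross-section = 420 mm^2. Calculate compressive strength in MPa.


CS = 85419 / 420 = 203.4 MPa

203.4


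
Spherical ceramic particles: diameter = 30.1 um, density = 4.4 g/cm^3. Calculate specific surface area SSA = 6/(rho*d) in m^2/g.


SSA = 6 / (4.4 * 30.1) = 0.045 m^2/g

0.045


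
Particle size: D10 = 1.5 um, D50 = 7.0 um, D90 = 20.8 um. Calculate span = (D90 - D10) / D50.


Span = (20.8 - 1.5) / 7.0 = 19.3 / 7.0 = 2.757

2.757


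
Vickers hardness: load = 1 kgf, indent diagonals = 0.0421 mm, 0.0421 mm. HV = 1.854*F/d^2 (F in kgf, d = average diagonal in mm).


d_avg = (0.0421+0.0421)/2 = 0.0421 mm
HV = 1.854*1/0.0421^2 = 1046

1046


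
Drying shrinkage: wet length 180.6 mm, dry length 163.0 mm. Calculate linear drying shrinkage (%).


DS = (180.6 - 163.0) / 180.6 * 100 = 9.75%

9.75


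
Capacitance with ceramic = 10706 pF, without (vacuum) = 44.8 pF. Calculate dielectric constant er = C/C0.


er = 10706 / 44.8 = 238.97

238.97


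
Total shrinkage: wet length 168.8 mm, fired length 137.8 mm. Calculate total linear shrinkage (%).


TS = (168.8 - 137.8) / 168.8 * 100 = 18.36%

18.36


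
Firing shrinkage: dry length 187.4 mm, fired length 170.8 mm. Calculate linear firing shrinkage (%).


FS = (187.4 - 170.8) / 187.4 * 100 = 8.86%

8.86


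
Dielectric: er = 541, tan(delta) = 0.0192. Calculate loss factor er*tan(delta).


Loss = 541 * 0.0192 = 10.387

10.387


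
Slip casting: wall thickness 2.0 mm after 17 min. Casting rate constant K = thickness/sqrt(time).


K = 2.0 / sqrt(17) = 2.0 / 4.1231 = 0.485 mm/min^0.5

0.485


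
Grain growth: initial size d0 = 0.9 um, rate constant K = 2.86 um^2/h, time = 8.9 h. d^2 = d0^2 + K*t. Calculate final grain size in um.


d^2 = 0.9^2 + 2.86*8.9 = 26.264
d = sqrt(26.264) = 5.12 um

5.12


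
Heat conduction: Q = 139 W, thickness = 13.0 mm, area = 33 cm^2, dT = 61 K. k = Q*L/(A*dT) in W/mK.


k = 139*13.0/1000/(33/10000*61) = 8.98 W/mK

8.98


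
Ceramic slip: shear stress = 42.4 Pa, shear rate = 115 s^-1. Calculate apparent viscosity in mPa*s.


eta = tau/gamma * 1000 = 42.4/115 * 1000 = 368.7 mPa*s

368.7


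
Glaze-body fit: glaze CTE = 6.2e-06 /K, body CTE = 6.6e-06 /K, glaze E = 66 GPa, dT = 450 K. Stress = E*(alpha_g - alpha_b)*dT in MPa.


Stress = 66*1000*(6.2e-06 - 6.6e-06)*450 = -11.9 MPa

-11.9


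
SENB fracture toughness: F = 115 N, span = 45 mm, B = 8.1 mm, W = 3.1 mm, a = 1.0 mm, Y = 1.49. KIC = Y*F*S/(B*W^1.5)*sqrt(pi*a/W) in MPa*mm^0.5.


KIC = 1.49*115*45/(8.1*3.1^1.5)*sqrt(pi*1.0/3.1) = 175.58

175.58


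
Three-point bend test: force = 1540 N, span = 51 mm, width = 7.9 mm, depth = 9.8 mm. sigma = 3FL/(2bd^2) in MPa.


sigma = 3*1540*51/(2*7.9*9.8^2) = 155.3 MPa

155.3


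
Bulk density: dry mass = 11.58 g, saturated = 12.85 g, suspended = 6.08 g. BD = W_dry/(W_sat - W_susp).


BD = 11.58 / (12.85 - 6.08) = 11.58 / 6.77 = 1.71 g/cm^3

1.71


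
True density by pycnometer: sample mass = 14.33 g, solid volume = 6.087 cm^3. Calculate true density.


TD = 14.33 / 6.087 = 2.354 g/cm^3

2.354


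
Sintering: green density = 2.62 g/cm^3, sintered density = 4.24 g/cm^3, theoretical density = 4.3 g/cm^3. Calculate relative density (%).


Relative = 4.24 / 4.3 * 100 = 98.6%

98.6


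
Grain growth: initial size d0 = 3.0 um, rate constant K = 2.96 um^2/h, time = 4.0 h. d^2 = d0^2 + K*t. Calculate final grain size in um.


d^2 = 3.0^2 + 2.96*4.0 = 20.84
d = sqrt(20.84) = 4.57 um

4.57


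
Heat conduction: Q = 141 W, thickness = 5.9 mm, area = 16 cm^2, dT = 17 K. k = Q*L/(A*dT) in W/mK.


k = 141*5.9/1000/(16/10000*17) = 30.58 W/mK

30.58


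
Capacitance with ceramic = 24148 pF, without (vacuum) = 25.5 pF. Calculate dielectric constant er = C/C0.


er = 24148 / 25.5 = 946.98

946.98


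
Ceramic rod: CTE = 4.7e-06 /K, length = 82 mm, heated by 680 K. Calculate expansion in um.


dL = 4.7e-06 * 82 * 680 * 1000 = 262.072 um

262.072


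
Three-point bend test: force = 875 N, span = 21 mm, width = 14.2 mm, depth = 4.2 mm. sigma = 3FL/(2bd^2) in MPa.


sigma = 3*875*21/(2*14.2*4.2^2) = 110.0 MPa

110.0


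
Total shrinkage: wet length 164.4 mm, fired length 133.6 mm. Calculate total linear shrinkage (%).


TS = (164.4 - 133.6) / 164.4 * 100 = 18.73%

18.73


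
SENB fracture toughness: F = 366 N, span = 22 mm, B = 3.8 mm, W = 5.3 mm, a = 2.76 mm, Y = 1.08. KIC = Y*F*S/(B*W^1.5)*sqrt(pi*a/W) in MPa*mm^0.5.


KIC = 1.08*366*22/(3.8*5.3^1.5)*sqrt(pi*2.76/5.3) = 239.9

239.9


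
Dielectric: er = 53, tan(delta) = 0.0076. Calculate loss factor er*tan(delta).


Loss = 53 * 0.0076 = 0.403

0.403


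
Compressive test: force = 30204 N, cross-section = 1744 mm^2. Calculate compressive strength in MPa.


CS = 30204 / 1744 = 17.3 MPa

17.3


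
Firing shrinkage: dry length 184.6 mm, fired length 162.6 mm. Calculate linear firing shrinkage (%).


FS = (184.6 - 162.6) / 184.6 * 100 = 11.92%

11.92


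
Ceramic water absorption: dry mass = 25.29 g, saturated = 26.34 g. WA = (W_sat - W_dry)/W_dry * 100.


WA = (26.34 - 25.29) / 25.29 * 100 = 4.15%

4.15


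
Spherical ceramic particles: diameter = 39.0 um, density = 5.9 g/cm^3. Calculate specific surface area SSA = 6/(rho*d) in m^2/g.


SSA = 6 / (5.9 * 39.0) = 0.026 m^2/g

0.026


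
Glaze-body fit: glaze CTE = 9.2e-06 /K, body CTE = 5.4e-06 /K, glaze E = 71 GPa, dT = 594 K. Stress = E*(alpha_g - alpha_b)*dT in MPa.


Stress = 71*1000*(9.2e-06 - 5.4e-06)*594 = 160.3 MPa

160.3


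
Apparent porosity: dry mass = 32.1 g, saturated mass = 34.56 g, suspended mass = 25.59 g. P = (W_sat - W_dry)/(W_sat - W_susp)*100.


P = (34.56 - 32.1) / (34.56 - 25.59) * 100 = 2.46 / 8.97 * 100 = 27.4%

27.4


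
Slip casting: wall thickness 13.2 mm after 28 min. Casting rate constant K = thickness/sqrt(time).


K = 13.2 / sqrt(28) = 13.2 / 5.2915 = 2.495 mm/min^0.5

2.495


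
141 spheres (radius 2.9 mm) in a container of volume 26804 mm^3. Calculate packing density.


V_sphere = 4/3*pi*2.9^3 = 102.1604 mm^3
Total V = 141*102.1604 = 14404.6164 mm^3
PD = 14404.6164 / 26804 = 0.537

0.537


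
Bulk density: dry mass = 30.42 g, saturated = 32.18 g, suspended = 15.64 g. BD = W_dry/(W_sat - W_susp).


BD = 30.42 / (32.18 - 15.64) = 30.42 / 16.54 = 1.839 g/cm^3

1.839


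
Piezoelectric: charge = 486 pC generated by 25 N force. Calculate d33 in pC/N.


d33 = 486 / 25 = 19.4 pC/N

19.4


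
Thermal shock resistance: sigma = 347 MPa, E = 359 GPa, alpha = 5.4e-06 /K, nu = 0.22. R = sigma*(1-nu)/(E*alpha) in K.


R = 347*(1-0.22)/(359*1000*5.4e-06) = 140 K

140


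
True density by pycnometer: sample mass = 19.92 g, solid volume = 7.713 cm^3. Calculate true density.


TD = 19.92 / 7.713 = 2.583 g/cm^3

2.583


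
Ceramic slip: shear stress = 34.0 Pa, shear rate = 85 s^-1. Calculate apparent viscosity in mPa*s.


eta = tau/gamma * 1000 = 34.0/85 * 1000 = 400.0 mPa*s

400.0


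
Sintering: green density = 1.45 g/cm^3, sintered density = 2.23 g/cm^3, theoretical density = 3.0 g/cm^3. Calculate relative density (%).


Relative = 2.23 / 3.0 * 100 = 74.3%

74.3


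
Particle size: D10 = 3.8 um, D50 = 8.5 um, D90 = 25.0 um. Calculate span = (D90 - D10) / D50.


Span = (25.0 - 3.8) / 8.5 = 21.2 / 8.5 = 2.494

2.494


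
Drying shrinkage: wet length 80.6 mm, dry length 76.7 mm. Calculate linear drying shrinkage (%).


DS = (80.6 - 76.7) / 80.6 * 100 = 4.84%

4.84


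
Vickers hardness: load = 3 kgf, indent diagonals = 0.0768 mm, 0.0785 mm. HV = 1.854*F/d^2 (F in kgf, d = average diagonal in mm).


d_avg = (0.0768+0.0785)/2 = 0.07765 mm
HV = 1.854*3/0.07765^2 = 922

922


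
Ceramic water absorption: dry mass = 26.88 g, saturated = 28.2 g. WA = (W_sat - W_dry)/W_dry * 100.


WA = (28.2 - 26.88) / 26.88 * 100 = 4.91%

4.91


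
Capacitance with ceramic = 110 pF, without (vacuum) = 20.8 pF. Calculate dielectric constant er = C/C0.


er = 110 / 20.8 = 5.29

5.29


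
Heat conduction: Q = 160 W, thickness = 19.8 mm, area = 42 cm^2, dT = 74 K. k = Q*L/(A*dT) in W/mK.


k = 160*19.8/1000/(42/10000*74) = 10.19 W/mK

10.19


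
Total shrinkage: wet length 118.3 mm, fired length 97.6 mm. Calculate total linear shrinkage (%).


TS = (118.3 - 97.6) / 118.3 * 100 = 17.5%

17.5


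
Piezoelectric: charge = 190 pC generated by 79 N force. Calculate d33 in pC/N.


d33 = 190 / 79 = 2.4 pC/N

2.4


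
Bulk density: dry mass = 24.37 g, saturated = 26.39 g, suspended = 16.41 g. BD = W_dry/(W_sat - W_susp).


BD = 24.37 / (26.39 - 16.41) = 24.37 / 9.98 = 2.442 g/cm^3

2.442


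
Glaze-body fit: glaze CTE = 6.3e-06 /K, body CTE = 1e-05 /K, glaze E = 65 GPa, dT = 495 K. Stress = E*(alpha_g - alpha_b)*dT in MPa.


Stress = 65*1000*(6.3e-06 - 1e-05)*495 = -119.0 MPa

-119.0


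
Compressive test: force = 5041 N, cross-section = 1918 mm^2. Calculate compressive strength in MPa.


CS = 5041 / 1918 = 2.6 MPa

2.6


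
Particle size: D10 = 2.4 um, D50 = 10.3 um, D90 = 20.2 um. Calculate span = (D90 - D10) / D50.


Span = (20.2 - 2.4) / 10.3 = 17.8 / 10.3 = 1.728

1.728


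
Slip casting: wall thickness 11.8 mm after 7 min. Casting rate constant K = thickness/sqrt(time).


K = 11.8 / sqrt(7) = 11.8 / 2.6458 = 4.46 mm/min^0.5

4.46


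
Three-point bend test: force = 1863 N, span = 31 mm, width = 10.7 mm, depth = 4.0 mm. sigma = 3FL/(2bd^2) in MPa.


sigma = 3*1863*31/(2*10.7*4.0^2) = 506.0 MPa

506.0


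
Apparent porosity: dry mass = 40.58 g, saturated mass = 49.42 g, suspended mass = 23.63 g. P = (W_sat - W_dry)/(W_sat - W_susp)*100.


P = (49.42 - 40.58) / (49.42 - 23.63) * 100 = 8.84 / 25.79 * 100 = 34.3%

34.3


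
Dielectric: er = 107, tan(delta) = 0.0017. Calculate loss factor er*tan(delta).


Loss = 107 * 0.0017 = 0.182

0.182


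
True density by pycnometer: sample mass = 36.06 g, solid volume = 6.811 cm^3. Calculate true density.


TD = 36.06 / 6.811 = 5.294 g/cm^3

5.294


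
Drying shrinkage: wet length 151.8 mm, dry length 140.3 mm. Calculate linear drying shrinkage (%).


DS = (151.8 - 140.3) / 151.8 * 100 = 7.58%

7.58


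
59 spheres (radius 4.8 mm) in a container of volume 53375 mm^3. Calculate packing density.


V_sphere = 4/3*pi*4.8^3 = 463.2467 mm^3
Total V = 59*463.2467 = 27331.5553 mm^3
PD = 27331.5553 / 53375 = 0.512

0.512


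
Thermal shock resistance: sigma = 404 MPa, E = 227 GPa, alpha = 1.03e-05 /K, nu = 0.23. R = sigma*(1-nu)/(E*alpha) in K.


R = 404*(1-0.23)/(227*1000*1.03e-05) = 133 K

133


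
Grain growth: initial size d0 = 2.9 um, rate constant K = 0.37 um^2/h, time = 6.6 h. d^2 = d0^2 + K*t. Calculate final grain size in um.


d^2 = 2.9^2 + 0.37*6.6 = 10.852
d = sqrt(10.852) = 3.29 um

3.29


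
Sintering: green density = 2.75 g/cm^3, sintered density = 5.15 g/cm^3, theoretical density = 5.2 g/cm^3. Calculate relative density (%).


Relative = 5.15 / 5.2 * 100 = 99.0%

99.0


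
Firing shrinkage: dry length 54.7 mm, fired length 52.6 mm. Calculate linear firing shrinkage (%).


FS = (54.7 - 52.6) / 54.7 * 100 = 3.84%

3.84


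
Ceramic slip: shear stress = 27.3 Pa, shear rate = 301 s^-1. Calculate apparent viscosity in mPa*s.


eta = tau/gamma * 1000 = 27.3/301 * 1000 = 90.7 mPa*s

90.7
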